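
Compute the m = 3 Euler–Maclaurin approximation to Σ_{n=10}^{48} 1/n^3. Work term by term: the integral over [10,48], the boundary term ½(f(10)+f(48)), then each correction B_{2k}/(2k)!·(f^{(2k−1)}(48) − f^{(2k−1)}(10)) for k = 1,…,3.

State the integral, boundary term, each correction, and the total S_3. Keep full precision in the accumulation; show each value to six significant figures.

The integral term ∫_10^48 1/x^3 dx = 0.00478299.
Endpoint term: (f(10) + f(48))/2 = (0.00100000 + 9.04225e-06)/2 = 0.000504521.
So far: 0.00528751.
Order-1 term: 1/12 · (-5.65140e-07 − (-0.000300000)) = 2.49529e-05.
Running total after k=1: 0.00531246.
Order-2 term: −1/720 · (-4.90573e-09 − (-6.00000e-05)) = -8.33265e-08.
Running total after k=2: 0.00531238.
Order-3 term: 1/30240 · (-8.94274e-11 − (-2.52000e-05)) = 8.33330e-10.

S_3 ≈ 0.00531238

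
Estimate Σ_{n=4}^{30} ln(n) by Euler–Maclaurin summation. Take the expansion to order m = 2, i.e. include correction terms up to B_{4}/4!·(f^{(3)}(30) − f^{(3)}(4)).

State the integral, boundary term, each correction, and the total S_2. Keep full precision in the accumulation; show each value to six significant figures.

The integral term ∫_4^30 ln(x) dx = 70.4907.
Boundary: ½(f(4) + f(30)) = ½(1.38629 + 3.40120) = 2.39375.
Running total after boundary: 72.8845.
Correction k=1: B_{2}/2! · (f^{(1)}(30) − f^{(1)}(4)) = 1/12 · (0.0333333 − 0.250000) = -0.0180556.
After k=1: 72.8664.
Correction k=2: B_{4}/4! · (f^{(3)}(30) − f^{(3)}(4)) = −1/720 · (7.40741e-05 − 0.0312500) = 4.32999e-05.

S_2 ≈ 72.8665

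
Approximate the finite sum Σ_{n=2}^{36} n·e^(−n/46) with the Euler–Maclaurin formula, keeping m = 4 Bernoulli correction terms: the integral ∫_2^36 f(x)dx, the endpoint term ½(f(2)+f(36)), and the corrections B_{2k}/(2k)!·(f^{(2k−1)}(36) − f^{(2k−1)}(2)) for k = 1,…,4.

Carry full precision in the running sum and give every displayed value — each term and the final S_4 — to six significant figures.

Integral: ∫_2^36 x·e^(−x/46) dx = 389.454.
Boundary: ½(f(2) + f(36)) = ½(1.91491 + 16.4596) = 9.18726.
Integral + boundary = 398.642.
Order-1 term: 1/12 · (0.0993939 − 0.915825) = -0.0680359.
Partial sum through k=1: 398.574.
Order-2 term: −1/720 · (0.000479120 − 0.00133777) = 1.19258e-06.
Partial sum through k=2: 398.574.
Order-3 term: 1/30240 · (4.30655e-07 − 1.05990e-06) = -2.08082e-11.
Partial sum through k=3: 398.574.
Order-4 term: −1/1209600 · (3.00040e-10 − 7.03012e-10) = 3.33145e-16.

S_4 ≈ 398.574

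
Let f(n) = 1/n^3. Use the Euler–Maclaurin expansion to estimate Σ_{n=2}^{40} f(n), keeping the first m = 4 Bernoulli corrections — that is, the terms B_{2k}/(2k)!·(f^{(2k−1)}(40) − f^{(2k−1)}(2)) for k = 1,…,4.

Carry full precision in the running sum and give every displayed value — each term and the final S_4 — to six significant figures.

S_4 ≈ 0.201697

The integral term ∫_2^40 1/x^3 dx = 0.124688.
½[f(2) + f(40)] = ½[0.125000 + 1.56250e-05] = 0.0625078.
Integral + boundary = 0.187195.
Order-1 term: 1/12 · (-1.17187e-06 − (-0.187500)) = 0.0156249.
Running total after k=1: 0.202820.
Order-2 term: −1/720 · (-1.46484e-08 − (-0.937500)) = -0.00130208.
Running total after k=2: 0.201518.
Order-3 term: 1/30240 · (-3.84521e-10 − (-9.84375)) = 0.000325521.
Running total after k=3: 0.201844.
Order-4 term: −1/1209600 · (-1.73035e-11 − (-177.188)) = -0.000146484.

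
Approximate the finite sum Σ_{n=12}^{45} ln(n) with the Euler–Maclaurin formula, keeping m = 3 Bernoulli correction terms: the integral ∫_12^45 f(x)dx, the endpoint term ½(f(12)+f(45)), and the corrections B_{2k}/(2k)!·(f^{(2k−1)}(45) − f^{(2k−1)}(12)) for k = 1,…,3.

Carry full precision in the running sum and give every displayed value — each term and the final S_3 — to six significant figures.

S_3 ≈ 111.622

The integral term ∫_12^45 ln(x) dx = 108.481.
Boundary: ½(f(12) + f(45)) = ½(2.48491 + 3.80666) = 3.14578.
So far: 111.627.
Correction k=1: B_{2}/2! · (f^{(1)}(45) − f^{(1)}(12)) = 1/12 · (0.0222222 − 0.0833333) = -0.00509259.
Partial sum through k=1: 111.622.
Correction k=2: B_{4}/4! · (f^{(3)}(45) − f^{(3)}(12)) = −1/720 · (2.19479e-05 − 0.00115741) = 1.57703e-06.
Partial sum through k=2: 111.622.
Correction k=3: B_{6}/6! · (f^{(5)}(45) − f^{(5)}(12)) = 1/30240 · (1.30061e-07 − 9.64506e-05) = -3.18520e-09.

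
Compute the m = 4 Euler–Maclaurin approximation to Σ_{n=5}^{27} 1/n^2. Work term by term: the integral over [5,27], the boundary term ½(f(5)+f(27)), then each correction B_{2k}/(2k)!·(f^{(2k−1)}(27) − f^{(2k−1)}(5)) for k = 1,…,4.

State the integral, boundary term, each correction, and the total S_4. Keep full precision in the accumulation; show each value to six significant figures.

The integral term ∫_5^27 1/x^2 dx = 0.162963.
½[f(5) + f(27)] = ½[0.0400000 + 0.00137174] = 0.0206859.
Integral + boundary = 0.183649.
Order-1 term: 1/12 · (-0.000101611 − (-0.0160000)) = 0.00132487.
Running total after k=1: 0.184974.
Order-2 term: −1/720 · (-1.67260e-06 − (-0.00768000)) = -1.06643e-05.
Running total after k=2: 0.184963.
Order-3 term: 1/30240 · (-6.88313e-08 − (-0.00921600)) = 3.04760e-07.
Running total after k=3: 0.184963.
Order-4 term: −1/1209600 · (-5.28745e-09 − (-0.0206438)) = -1.70667e-08.

S_4 ≈ 0.184963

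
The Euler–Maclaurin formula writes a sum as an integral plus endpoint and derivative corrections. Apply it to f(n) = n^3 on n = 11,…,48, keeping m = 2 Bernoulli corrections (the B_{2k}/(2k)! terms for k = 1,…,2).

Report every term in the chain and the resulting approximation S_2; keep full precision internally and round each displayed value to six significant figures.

S_2 ≈ 1.37995e+06

The integral term ∫_11^48 x^3 dx = 1.32344e+06.
Endpoint term: (f(11) + f(48))/2 = (1331.00 + 110592)/2 = 55961.5.
Running total after boundary: 1.37941e+06.
Correction k=1: B_{2}/2! · (f^{(1)}(48) − f^{(1)}(11)) = 1/12 · (6912.00 − 363.000) = 545.750.
After k=1: 1.37995e+06.
Correction k=2: B_{4}/4! · (f^{(3)}(48) − f^{(3)}(11)) = −1/720 · (6.00000 − 6.00000) = 0.00000.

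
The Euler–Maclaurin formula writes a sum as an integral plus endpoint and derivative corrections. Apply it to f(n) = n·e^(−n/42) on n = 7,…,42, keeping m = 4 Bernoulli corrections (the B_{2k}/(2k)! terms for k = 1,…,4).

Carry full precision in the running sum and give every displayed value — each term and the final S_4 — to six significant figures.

S_4 ≈ 454.810

Integral: ∫_7^42 x·e^(−x/42) dx = 444.181.
½[f(7) + f(42)] = ½[5.92537 + 15.4509] = 10.6882.
Integral + boundary = 454.869.
Correction k=1: B_{2}/2! · (f^{(1)}(42) − f^{(1)}(7)) = 1/12 · (0.00000 − 0.705401) = -0.0587835.
Partial sum through k=1: 454.810.
Correction k=2: B_{4}/4! · (f^{(3)}(42) − f^{(3)}(7)) = −1/720 · (0.000417097 − 0.00135962) = 1.30906e-06.
Partial sum through k=2: 454.810.
Correction k=3: B_{6}/6! · (f^{(5)}(42) − f^{(5)}(7)) = 1/30240 · (4.72899e-07 − 1.31482e-06) = -2.78414e-11.
Partial sum through k=3: 454.810.
Correction k=4: B_{8}/8! · (f^{(7)}(42) − f^{(7)}(7)) = −1/1209600 · (4.02125e-10 − 1.05379e-09) = 5.38745e-16.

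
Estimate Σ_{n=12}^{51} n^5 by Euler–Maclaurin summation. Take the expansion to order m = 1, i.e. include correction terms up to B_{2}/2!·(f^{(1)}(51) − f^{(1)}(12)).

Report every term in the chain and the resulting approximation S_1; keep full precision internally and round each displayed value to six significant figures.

∫_12^51 x^5 dx evaluates to 2.93222e+09.
Boundary: ½(f(12) + f(51)) = ½(248832 + 3.45025e+08) = 1.72637e+08.
So far: 3.10485e+09.
Correction k=1: B_{2}/2! · (f^{(1)}(51) − f^{(1)}(12)) = 1/12 · (3.38260e+07 − 103680) = 2.81019e+06.

S_1 ≈ 3.10766e+09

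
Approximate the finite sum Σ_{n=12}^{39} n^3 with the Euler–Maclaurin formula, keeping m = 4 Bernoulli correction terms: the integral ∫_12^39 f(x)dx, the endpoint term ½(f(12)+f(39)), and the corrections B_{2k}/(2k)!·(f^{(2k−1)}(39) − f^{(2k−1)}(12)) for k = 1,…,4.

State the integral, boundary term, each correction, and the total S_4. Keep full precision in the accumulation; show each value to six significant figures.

Integral: ∫_12^39 x^3 dx = 573176.
½[f(12) + f(39)] = ½[1728.00 + 59319.0] = 30523.5.
Integral + boundary = 603700.
k=1: B_{2}/(2)! × [f^{(1)}(39) − f^{(1)}(12)] = 1/12 × (4563.00 − 432.000) = 344.250.
After k=1: 604044.
k=2: B_{4}/(4)! × [f^{(3)}(39) − f^{(3)}(12)] = −1/720 × (6.00000 − 6.00000) = 0.00000.
After k=2: 604044.
k=3: B_{6}/(6)! × [f^{(5)}(39) − f^{(5)}(12)] = 1/30240 × (0.00000 − 0.00000) = 0.00000.
After k=3: 604044.
k=4: B_{8}/(8)! × [f^{(7)}(39) − f^{(7)}(12)] = −1/1209600 × (0.00000 − 0.00000) = 0.00000.

S_4 ≈ 604044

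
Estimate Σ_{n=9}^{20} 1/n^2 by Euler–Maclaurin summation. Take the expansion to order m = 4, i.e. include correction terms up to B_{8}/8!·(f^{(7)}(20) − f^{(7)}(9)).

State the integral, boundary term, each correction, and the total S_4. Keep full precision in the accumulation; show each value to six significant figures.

Integral: ∫_9^20 1/x^2 dx = 0.0611111.
Boundary: ½(f(9) + f(20)) = ½(0.0123457 + 0.00250000) = 0.00742284.
Running total after boundary: 0.0685340.
k=1: B_{2}/(2)! × [f^{(1)}(20) − f^{(1)}(9)] = 1/12 × (-0.000250000 − (-0.00274348)) = 0.000207790.
Partial sum through k=1: 0.0687417.
k=2: B_{4}/(4)! × [f^{(3)}(20) − f^{(3)}(9)] = −1/720 × (-7.50000e-06 − (-0.000406442)) = -5.54086e-07.
Partial sum through k=2: 0.0687412.
k=3: B_{6}/(6)! × [f^{(5)}(20) − f^{(5)}(9)] = 1/30240 × (-5.62500e-07 − (-0.000150534)) = 4.95938e-09.
Partial sum through k=3: 0.0687412.
k=4: B_{8}/(8)! × [f^{(7)}(20) − f^{(7)}(9)] = −1/1209600 × (-7.87500e-08 − (-0.000104073)) = -8.59741e-11.

S_4 ≈ 0.0687412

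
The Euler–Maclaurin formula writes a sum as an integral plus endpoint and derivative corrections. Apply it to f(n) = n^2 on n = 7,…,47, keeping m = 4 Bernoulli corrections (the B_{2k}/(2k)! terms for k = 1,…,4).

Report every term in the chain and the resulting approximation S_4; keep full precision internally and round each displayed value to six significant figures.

S_4 ≈ 35629.0

The integral term ∫_7^47 x^2 dx = 34493.3.
Endpoint term: (f(7) + f(47))/2 = (49.0000 + 2209.00)/2 = 1129.00.
Integral + boundary = 35622.3.
Order-1 term: 1/12 · (94.0000 − 14.0000) = 6.66667.
After k=1: 35629.0.
Order-2 term: −1/720 · (0.00000 − 0.00000) = 0.00000.
After k=2: 35629.0.
Order-3 term: 1/30240 · (0.00000 − 0.00000) = 0.00000.
After k=3: 35629.0.
Order-4 term: −1/1209600 · (0.00000 − 0.00000) = 0.00000.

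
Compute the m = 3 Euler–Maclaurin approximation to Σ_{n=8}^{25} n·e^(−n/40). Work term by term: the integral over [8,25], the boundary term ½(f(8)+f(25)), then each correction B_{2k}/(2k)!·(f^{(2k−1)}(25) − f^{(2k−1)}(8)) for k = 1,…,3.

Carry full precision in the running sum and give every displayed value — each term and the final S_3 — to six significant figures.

S_3 ≈ 190.211

The integral term ∫_8^25 x·e^(−x/40) dx = 180.283.
Boundary: ½(f(8) + f(25)) = ½(6.54985 + 13.3815) = 9.96569.
Integral + boundary = 190.249.
Order-1 term: 1/12 · (0.200723 − 0.654985) = -0.0378551.
Running total after k=1: 190.211.
Order-2 term: −1/720 · (0.000794529 − 0.00143278) = 8.86459e-07.
Running total after k=2: 190.211.
Order-3 term: 1/30240 · (9.14753e-07 − 1.53512e-06) = -2.05148e-11.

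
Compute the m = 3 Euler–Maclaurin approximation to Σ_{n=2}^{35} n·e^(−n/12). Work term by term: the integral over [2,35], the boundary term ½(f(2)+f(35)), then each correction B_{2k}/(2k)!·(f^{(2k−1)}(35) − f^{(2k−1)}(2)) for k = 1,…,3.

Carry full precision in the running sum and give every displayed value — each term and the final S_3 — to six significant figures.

The integral term ∫_2^35 x·e^(−x/12) dx = 111.689.
Boundary: ½(f(2) + f(35)) = ½(1.69296 + 1.89398) = 1.79347.
Running total after boundary: 113.482.
Order-1 term: 1/12 · (-0.103718 − 0.705401) = -0.0674266.
After k=1: 113.415.
Order-2 term: −1/720 · (3.13158e-05 − 0.0166553) = 2.30889e-05.
After k=2: 113.415.
Order-3 term: 1/30240 · (5.43678e-06 − 0.000197306) = -6.34487e-09.

S_3 ≈ 113.415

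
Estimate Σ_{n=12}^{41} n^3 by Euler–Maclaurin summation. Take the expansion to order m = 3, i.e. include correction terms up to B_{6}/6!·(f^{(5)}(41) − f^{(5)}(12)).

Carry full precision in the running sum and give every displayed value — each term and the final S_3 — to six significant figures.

S_3 ≈ 736965

∫_12^41 x^3 dx evaluates to 701256.
Boundary: ½(f(12) + f(41)) = ½(1728.00 + 68921.0) = 35324.5.
Integral + boundary = 736581.
Correction k=1: B_{2}/2! · (f^{(1)}(41) − f^{(1)}(12)) = 1/12 · (5043.00 − 432.000) = 384.250.
Running total after k=1: 736965.
Correction k=2: B_{4}/4! · (f^{(3)}(41) − f^{(3)}(12)) = −1/720 · (6.00000 − 6.00000) = 0.00000.
Running total after k=2: 736965.
Correction k=3: B_{6}/6! · (f^{(5)}(41) − f^{(5)}(12)) = 1/30240 · (0.00000 − 0.00000) = 0.00000.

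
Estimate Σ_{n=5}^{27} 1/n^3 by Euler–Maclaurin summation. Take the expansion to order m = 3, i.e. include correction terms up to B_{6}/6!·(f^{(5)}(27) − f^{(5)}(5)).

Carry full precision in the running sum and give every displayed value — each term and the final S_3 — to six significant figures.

S_3 ≈ 0.0237339

∫_5^27 1/x^3 dx evaluates to 0.0193141.
½[f(5) + f(27)] = ½[0.00800000 + 5.08053e-05] = 0.00402540.
Running total after boundary: 0.0233395.
k=1: B_{2}/(2)! × [f^{(1)}(27) − f^{(1)}(5)] = 1/12 × (-5.64503e-06 − (-0.00480000)) = 0.000399530.
Partial sum through k=1: 0.0237391.
k=2: B_{4}/(4)! × [f^{(3)}(27) − f^{(3)}(5)] = −1/720 × (-1.54870e-07 − (-0.00384000)) = -5.33312e-06.
Partial sum through k=2: 0.0237337.
k=3: B_{6}/(6)! × [f^{(5)}(27) − f^{(5)}(5)] = 1/30240 × (-8.92258e-09 − (-0.00645120)) = 2.13333e-07.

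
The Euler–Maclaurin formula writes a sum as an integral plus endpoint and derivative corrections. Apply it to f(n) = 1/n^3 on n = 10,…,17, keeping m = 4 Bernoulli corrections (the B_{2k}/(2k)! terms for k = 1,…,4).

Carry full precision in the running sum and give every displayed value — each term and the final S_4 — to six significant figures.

S_4 ≈ 0.00389359

∫_10^17 1/x^3 dx evaluates to 0.00326990.
Boundary: ½(f(10) + f(17)) = ½(0.00100000 + 0.000203542) = 0.000601771.
Running total after boundary: 0.00387167.
k=1: B_{2}/(2)! × [f^{(1)}(17) − f^{(1)}(10)] = 1/12 × (-3.59191e-05 − (-0.000300000)) = 2.20067e-05.
Partial sum through k=1: 0.00389367.
k=2: B_{4}/(4)! × [f^{(3)}(17) − f^{(3)}(10)] = −1/720 × (-2.48575e-06 − (-6.00000e-05)) = -7.98809e-08.
Partial sum through k=2: 0.00389359.
k=3: B_{6}/(6)! × [f^{(5)}(17) − f^{(5)}(10)] = 1/30240 × (-3.61251e-07 − (-2.52000e-05)) = 8.21387e-10.
Partial sum through k=3: 0.00389359.
k=4: B_{8}/(8)! × [f^{(7)}(17) − f^{(7)}(10)] = −1/1209600 × (-9.00003e-08 − (-1.81440e-05)) = -1.49256e-11.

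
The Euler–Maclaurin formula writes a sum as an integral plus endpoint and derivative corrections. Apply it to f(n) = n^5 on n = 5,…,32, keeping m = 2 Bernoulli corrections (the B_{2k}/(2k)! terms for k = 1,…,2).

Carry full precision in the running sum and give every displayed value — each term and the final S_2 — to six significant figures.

S_2 ≈ 1.96170e+08

Integral: ∫_5^32 x^5 dx = 1.78954e+08.
Boundary: ½(f(5) + f(32)) = ½(3125.00 + 3.35544e+07) = 1.67788e+07.
So far: 1.95733e+08.
Correction k=1: B_{2}/2! · (f^{(1)}(32) − f^{(1)}(5)) = 1/12 · (5.24288e+06 − 3125.00) = 436646.
After k=1: 1.96170e+08.
Correction k=2: B_{4}/4! · (f^{(3)}(32) − f^{(3)}(5)) = −1/720 · (61440.0 − 1500.00) = -83.2500.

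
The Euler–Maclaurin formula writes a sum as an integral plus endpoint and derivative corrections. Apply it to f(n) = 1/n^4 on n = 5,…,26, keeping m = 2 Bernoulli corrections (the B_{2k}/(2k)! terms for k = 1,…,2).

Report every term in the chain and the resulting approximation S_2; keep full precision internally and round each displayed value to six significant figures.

S_2 ≈ 0.00355330

∫_5^26 1/x^4 dx evaluates to 0.00264770.
Endpoint term: (f(5) + f(26))/2 = (0.00160000 + 2.18830e-06)/2 = 0.000801094.
Running total after boundary: 0.00344880.
k=1: B_{2}/(2)! × [f^{(1)}(26) − f^{(1)}(5)] = 1/12 × (-3.36661e-07 − (-0.00128000)) = 0.000106639.
Running total after k=1: 0.00355543.
k=2: B_{4}/(4)! × [f^{(3)}(26) − f^{(3)}(5)] = −1/720 × (-1.49406e-08 − (-0.00153600)) = -2.13331e-06.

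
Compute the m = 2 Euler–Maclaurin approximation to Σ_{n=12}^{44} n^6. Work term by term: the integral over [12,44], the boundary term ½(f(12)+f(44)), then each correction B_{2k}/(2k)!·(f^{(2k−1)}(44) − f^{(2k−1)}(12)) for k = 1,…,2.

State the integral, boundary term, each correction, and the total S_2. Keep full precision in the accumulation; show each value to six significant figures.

S_2 ≈ 4.93180e+10

Integral: ∫_12^44 x^6 dx = 4.56060e+10.
½[f(12) + f(44)] = ½[2.98598e+06 + 7.25631e+09] = 3.62965e+09.
Integral + boundary = 4.92356e+10.
Order-1 term: 1/12 · (9.89497e+08 − 1.49299e+06) = 8.23337e+07.
Partial sum through k=1: 4.93180e+10.
Order-2 term: −1/720 · (1.02221e+07 − 207360) = -13909.3.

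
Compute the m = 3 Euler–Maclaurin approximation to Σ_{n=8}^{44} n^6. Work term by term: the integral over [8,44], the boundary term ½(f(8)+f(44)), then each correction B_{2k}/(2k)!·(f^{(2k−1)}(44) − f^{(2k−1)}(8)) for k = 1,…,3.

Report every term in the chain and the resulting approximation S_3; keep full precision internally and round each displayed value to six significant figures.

The integral term ∫_8^44 x^6 dx = 4.56108e+10.
Endpoint term: (f(8) + f(44))/2 = (262144 + 7.25631e+09)/2 = 3.62829e+09.
Running total after boundary: 4.92391e+10.
k=1: B_{2}/(2)! × [f^{(1)}(44) − f^{(1)}(8)] = 1/12 × (9.89497e+08 − 196608) = 8.24417e+07.
After k=1: 4.93215e+10.
k=2: B_{4}/(4)! × [f^{(3)}(44) − f^{(3)}(8)] = −1/720 × (1.02221e+07 − 61440.0) = -14112.0.
After k=2: 4.93215e+10.
k=3: B_{6}/(6)! × [f^{(5)}(44) − f^{(5)}(8)] = 1/30240 × (31680.0 − 5760.00) = 0.857143.

S_3 ≈ 4.93215e+10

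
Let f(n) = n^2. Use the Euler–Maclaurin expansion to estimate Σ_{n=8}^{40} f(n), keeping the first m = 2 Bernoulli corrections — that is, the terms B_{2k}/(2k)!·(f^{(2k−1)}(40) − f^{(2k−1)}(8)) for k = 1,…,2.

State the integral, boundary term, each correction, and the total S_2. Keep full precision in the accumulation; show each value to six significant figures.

S_2 ≈ 22000.0

The integral term ∫_8^40 x^2 dx = 21162.7.
½[f(8) + f(40)] = ½[64.0000 + 1600.00] = 832.000.
Running total after boundary: 21994.7.
k=1: B_{2}/(2)! × [f^{(1)}(40) − f^{(1)}(8)] = 1/12 × (80.0000 − 16.0000) = 5.33333.
Partial sum through k=1: 22000.0.
k=2: B_{4}/(4)! × [f^{(3)}(40) − f^{(3)}(8)] = −1/720 × (0.00000 − 0.00000) = 0.00000.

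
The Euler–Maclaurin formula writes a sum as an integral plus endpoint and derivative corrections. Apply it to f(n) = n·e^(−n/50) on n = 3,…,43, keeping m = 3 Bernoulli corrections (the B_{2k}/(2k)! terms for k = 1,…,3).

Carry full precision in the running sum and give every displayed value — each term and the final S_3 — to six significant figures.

S_3 ≈ 538.414

The integral term ∫_3^43 x·e^(−x/50) dx = 527.972.
Boundary: ½(f(3) + f(43)) = ½(2.82529 + 18.1960) = 10.5106.
Running total after boundary: 538.483.
k=1: B_{2}/(2)! × [f^{(1)}(43) − f^{(1)}(3)] = 1/12 × (0.0592427 − 0.885259) = -0.0688347.
After k=1: 538.414.
k=2: B_{4}/(4)! × [f^{(3)}(43) − f^{(3)}(3)] = −1/720 × (0.000362227 − 0.00110752) = 1.03512e-06.
After k=2: 538.414.
k=3: B_{6}/(6)! × [f^{(5)}(43) − f^{(5)}(3)] = 1/30240 × (2.80303e-07 − 7.44371e-07) = -1.53462e-11.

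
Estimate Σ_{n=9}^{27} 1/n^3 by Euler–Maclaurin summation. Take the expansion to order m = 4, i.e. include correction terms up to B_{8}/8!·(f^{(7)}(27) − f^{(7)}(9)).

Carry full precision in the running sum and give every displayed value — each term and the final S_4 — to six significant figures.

∫_9^27 1/x^3 dx evaluates to 0.00548697.
½[f(9) + f(27)] = ½[0.00137174 + 5.08053e-05] = 0.000711274.
So far: 0.00619824.
k=1: B_{2}/(2)! × [f^{(1)}(27) − f^{(1)}(9)] = 1/12 × (-5.64503e-06 − (-0.000457247)) = 3.76335e-05.
Partial sum through k=1: 0.00623588.
k=2: B_{4}/(4)! × [f^{(3)}(27) − f^{(3)}(9)] = −1/720 × (-1.54870e-07 − (-0.000112901)) = -1.56591e-07.
Partial sum through k=2: 0.00623572.
k=3: B_{6}/(6)! × [f^{(5)}(27) − f^{(5)}(9)] = 1/30240 × (-8.92258e-09 − (-5.85410e-05)) = 1.93559e-09.
Partial sum through k=3: 0.00623572.
k=4: B_{8}/(8)! × [f^{(7)}(27) − f^{(7)}(9)] = −1/1209600 × (-8.81242e-10 − (-5.20365e-05)) = -4.30189e-11.

S_4 ≈ 0.00623572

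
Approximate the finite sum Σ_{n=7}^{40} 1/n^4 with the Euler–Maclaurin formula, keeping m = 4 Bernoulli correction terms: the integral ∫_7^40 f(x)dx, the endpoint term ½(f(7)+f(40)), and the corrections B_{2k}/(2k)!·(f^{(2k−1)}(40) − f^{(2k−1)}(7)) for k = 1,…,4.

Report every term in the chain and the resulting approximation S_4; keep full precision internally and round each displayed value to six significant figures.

S_4 ≈ 0.00119468

∫_7^40 1/x^4 dx evaluates to 0.000966609.
Boundary: ½(f(7) + f(40)) = ½(0.000416493 + 3.90625e-07) = 0.000208442.
So far: 0.00117505.
k=1: B_{2}/(2)! × [f^{(1)}(40) − f^{(1)}(7)] = 1/12 × (-3.90625e-08 − (-0.000237996)) = 1.98298e-05.
After k=1: 0.00119488.
k=2: B_{4}/(4)! × [f^{(3)}(40) − f^{(3)}(7)] = −1/720 × (-7.32422e-10 − (-0.000145712)) = -2.02377e-07.
After k=2: 0.00119468.
k=3: B_{6}/(6)! × [f^{(5)}(40) − f^{(5)}(7)] = 1/30240 × (-2.56348e-11 − (-0.000166528)) = 5.50687e-09.
After k=3: 0.00119468.
k=4: B_{8}/(8)! × [f^{(7)}(40) − f^{(7)}(7)] = −1/1209600 × (-1.44196e-12 − (-0.000305868)) = -2.52867e-10.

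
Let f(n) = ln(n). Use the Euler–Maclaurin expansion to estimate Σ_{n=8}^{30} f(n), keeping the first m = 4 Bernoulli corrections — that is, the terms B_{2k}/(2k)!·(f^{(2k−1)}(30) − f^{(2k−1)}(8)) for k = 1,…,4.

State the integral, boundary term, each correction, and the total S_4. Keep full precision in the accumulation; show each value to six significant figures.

S_4 ≈ 66.1331

Integral: ∫_8^30 ln(x) dx = 63.4004.
Boundary: ½(f(8) + f(30)) = ½(2.07944 + 3.40120) = 2.74032.
Integral + boundary = 66.1407.
Order-1 term: 1/12 · (0.0333333 − 0.125000) = -0.00763889.
After k=1: 66.1331.
Order-2 term: −1/720 · (7.40741e-05 − 0.00390625) = 5.32247e-06.
After k=2: 66.1331.
Order-3 term: 1/30240 · (9.87654e-07 − 0.000732422) = -2.41876e-08.
After k=3: 66.1331.
Order-4 term: −1/1209600 · (3.29218e-08 − 0.000343323) = 2.83804e-10.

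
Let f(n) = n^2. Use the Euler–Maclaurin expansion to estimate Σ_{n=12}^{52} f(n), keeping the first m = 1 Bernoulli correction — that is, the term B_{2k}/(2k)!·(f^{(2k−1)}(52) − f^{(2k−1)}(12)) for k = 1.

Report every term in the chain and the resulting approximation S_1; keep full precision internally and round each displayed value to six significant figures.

S_1 ≈ 47724.0

The integral term ∫_12^52 x^2 dx = 46293.3.
½[f(12) + f(52)] = ½[144.000 + 2704.00] = 1424.00.
Running total after boundary: 47717.3.
Order-1 term: 1/12 · (104.000 − 24.0000) = 6.66667.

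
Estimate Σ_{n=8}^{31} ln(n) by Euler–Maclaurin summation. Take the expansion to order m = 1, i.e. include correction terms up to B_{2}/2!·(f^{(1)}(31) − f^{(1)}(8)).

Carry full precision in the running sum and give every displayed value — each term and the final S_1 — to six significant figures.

The integral term ∫_8^31 ln(x) dx = 66.8181.
Boundary: ½(f(8) + f(31)) = ½(2.07944 + 3.43399) = 2.75671.
Running total after boundary: 69.5748.
k=1: B_{2}/(2)! × [f^{(1)}(31) − f^{(1)}(8)] = 1/12 × (0.0322581 − 0.125000) = -0.00772849.

S_1 ≈ 69.5671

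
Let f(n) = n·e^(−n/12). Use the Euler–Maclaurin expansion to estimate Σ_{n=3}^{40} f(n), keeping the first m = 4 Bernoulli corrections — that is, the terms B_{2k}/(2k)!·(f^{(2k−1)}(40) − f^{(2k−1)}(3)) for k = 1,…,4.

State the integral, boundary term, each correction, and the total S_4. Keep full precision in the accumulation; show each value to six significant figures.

S_4 ≈ 119.750

Integral: ∫_3^40 x·e^(−x/12) dx = 117.924.
Endpoint term: (f(3) + f(40))/2 = (2.33640 + 1.42696)/2 = 1.88168.
So far: 119.805.
Correction k=1: B_{2}/2! · (f^{(1)}(40) − f^{(1)}(3)) = 1/12 · (-0.0832393 − 0.584101) = -0.0556117.
After k=1: 119.750.
Correction k=2: B_{4}/4! · (f^{(3)}(40) − f^{(3)}(3)) = −1/720 · (-8.25787e-05 − 0.0148729) = 2.07715e-05.
After k=2: 119.750.
Correction k=3: B_{6}/6! · (f^{(5)}(40) − f^{(5)}(3)) = 1/30240 · (2.86732e-06 − 0.000178400) = -5.80465e-09.
After k=3: 119.750.
Correction k=4: B_{8}/8! · (f^{(7)}(40) − f^{(7)}(3)) = −1/1209600 · (4.38062e-08 − 1.76053e-06) = 1.41925e-12.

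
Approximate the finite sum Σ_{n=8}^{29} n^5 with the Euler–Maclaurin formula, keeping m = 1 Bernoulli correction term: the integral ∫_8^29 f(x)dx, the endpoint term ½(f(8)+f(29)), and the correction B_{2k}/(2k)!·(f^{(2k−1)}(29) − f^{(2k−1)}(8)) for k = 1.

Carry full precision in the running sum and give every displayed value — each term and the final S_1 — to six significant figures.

S_1 ≈ 1.09658e+08

Integral: ∫_8^29 x^5 dx = 9.90935e+07.
½[f(8) + f(29)] = ½[32768.0 + 2.05111e+07] = 1.02720e+07.
So far: 1.09365e+08.
Correction k=1: B_{2}/2! · (f^{(1)}(29) − f^{(1)}(8)) = 1/12 · (3.53640e+06 − 20480.0) = 292994.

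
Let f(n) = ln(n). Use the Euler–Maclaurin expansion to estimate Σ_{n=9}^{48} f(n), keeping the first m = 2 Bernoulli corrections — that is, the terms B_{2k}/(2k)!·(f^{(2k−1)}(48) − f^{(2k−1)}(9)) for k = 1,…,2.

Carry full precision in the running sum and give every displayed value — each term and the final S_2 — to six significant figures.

S_2 ≈ 130.069

The integral term ∫_9^48 ln(x) dx = 127.043.
½[f(9) + f(48)] = ½[2.19722 + 3.87120] = 3.03421.
Running total after boundary: 130.077.
Order-1 term: 1/12 · (0.0208333 − 0.111111) = -0.00752315.
Running total after k=1: 130.069.
Order-2 term: −1/720 · (1.80845e-05 − 0.00274348) = 3.78528e-06.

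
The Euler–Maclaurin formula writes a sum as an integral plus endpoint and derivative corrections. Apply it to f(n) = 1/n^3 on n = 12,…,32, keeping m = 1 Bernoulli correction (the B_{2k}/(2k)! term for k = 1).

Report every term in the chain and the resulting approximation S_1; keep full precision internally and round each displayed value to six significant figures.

S_1 ≈ 0.00330037

∫_12^32 1/x^3 dx evaluates to 0.00298394.
Endpoint term: (f(12) + f(32))/2 = (0.000578704 + 3.05176e-05)/2 = 0.000304611.
Integral + boundary = 0.00328855.
Order-1 term: 1/12 · (-2.86102e-06 − (-0.000144676)) = 1.18179e-05.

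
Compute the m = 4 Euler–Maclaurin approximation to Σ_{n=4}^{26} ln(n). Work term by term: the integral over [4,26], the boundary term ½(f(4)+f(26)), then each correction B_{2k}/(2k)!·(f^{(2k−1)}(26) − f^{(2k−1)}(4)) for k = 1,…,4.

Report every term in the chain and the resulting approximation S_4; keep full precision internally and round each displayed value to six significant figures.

S_4 ≈ 59.4699

Integral: ∫_4^26 ln(x) dx = 57.1653.
½[f(4) + f(26)] = ½[1.38629 + 3.25810] = 2.32220.
So far: 59.4875.
k=1: B_{2}/(2)! × [f^{(1)}(26) − f^{(1)}(4)] = 1/12 × (0.0384615 − 0.250000) = -0.0176282.
Running total after k=1: 59.4699.
k=2: B_{4}/(4)! × [f^{(3)}(26) − f^{(3)}(4)] = −1/720 × (0.000113792 − 0.0312500) = 4.32447e-05.
Running total after k=2: 59.4699.
k=3: B_{6}/(6)! × [f^{(5)}(26) − f^{(5)}(4)] = 1/30240 × (2.01997e-06 − 0.0234375) = -7.74983e-07.
Running total after k=3: 59.4699.
k=4: B_{8}/(8)! × [f^{(7)}(26) − f^{(7)}(4)] = −1/1209600 × (8.96436e-08 − 0.0439453) = 3.63304e-08.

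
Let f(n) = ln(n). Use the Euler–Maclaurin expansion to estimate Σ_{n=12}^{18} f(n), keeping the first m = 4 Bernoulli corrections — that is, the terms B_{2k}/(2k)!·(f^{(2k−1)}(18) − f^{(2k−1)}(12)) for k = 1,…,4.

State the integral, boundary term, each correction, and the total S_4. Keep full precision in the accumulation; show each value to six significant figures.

The integral term ∫_12^18 ln(x) dx = 16.2078.
Endpoint term: (f(12) + f(18))/2 = (2.48491 + 2.89037)/2 = 2.68764.
Running total after boundary: 18.8955.
Correction k=1: B_{2}/2! · (f^{(1)}(18) − f^{(1)}(12)) = 1/12 · (0.0555556 − 0.0833333) = -0.00231481.
Partial sum through k=1: 18.8931.
Correction k=2: B_{4}/4! · (f^{(3)}(18) − f^{(3)}(12)) = −1/720 · (0.000342936 − 0.00115741) = 1.13121e-06.
Partial sum through k=2: 18.8931.
Correction k=3: B_{6}/6! · (f^{(5)}(18) − f^{(5)}(12)) = 1/30240 · (1.27013e-05 − 9.64506e-05) = -2.76949e-09.
Partial sum through k=3: 18.8931.
Correction k=4: B_{8}/8! · (f^{(7)}(18) − f^{(7)}(12)) = −1/1209600 · (1.17605e-06 − 2.00939e-05) = 1.56397e-11.

S_4 ≈ 18.8931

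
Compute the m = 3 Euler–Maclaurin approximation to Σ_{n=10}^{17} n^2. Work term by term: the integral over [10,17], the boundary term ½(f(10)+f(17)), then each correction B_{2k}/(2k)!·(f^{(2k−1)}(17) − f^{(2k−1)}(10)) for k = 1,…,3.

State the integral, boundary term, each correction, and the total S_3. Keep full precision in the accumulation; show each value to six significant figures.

S_3 ≈ 1500.00

∫_10^17 x^2 dx evaluates to 1304.33.
½[f(10) + f(17)] = ½[100.000 + 289.000] = 194.500.
So far: 1498.83.
Order-1 term: 1/12 · (34.0000 − 20.0000) = 1.16667.
Running total after k=1: 1500.00.
Order-2 term: −1/720 · (0.00000 − 0.00000) = 0.00000.
Running total after k=2: 1500.00.
Order-3 term: 1/30240 · (0.00000 − 0.00000) = 0.00000.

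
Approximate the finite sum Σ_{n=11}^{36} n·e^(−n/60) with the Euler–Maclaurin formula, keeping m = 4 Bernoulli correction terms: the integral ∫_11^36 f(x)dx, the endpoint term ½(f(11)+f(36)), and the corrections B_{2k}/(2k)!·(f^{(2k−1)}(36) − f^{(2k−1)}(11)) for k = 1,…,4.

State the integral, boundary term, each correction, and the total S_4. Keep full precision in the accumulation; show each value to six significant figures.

S_4 ≈ 399.674

The integral term ∫_11^36 x·e^(−x/60) dx = 385.255.
½[f(11) + f(36)] = ½[9.15740 + 19.7572] = 14.4573.
Running total after boundary: 399.712.
Order-1 term: 1/12 · (0.219525 − 0.679867) = -0.0383619.
After k=1: 399.674.
Order-2 term: −1/720 · (0.000365874 − 0.000651347) = 3.96489e-07.
After k=2: 399.674.
Order-3 term: 1/30240 · (1.86325e-07 − 3.09400e-07) = -4.06996e-12.
After k=3: 399.674.
Order-4 term: −1/1209600 · (7.52828e-11 − 1.21631e-10) = 3.83169e-17.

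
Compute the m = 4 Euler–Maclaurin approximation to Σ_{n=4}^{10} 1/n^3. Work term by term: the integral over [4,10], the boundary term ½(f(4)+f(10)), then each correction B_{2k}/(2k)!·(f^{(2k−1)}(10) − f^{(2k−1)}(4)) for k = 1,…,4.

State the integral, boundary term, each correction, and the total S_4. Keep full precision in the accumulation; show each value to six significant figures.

The integral term ∫_4^10 1/x^3 dx = 0.0262500.
½[f(4) + f(10)] = ½[0.0156250 + 0.00100000] = 0.00831250.
Running total after boundary: 0.0345625.
Order-1 term: 1/12 · (-0.000300000 − (-0.0117188)) = 0.000951563.
Running total after k=1: 0.0355141.
Order-2 term: −1/720 · (-6.00000e-05 − (-0.0146484)) = -2.02617e-05.
Running total after k=2: 0.0354938.
Order-3 term: 1/30240 · (-2.52000e-05 − (-0.0384521)) = 1.27073e-06.
Running total after k=3: 0.0354951.
Order-4 term: −1/1209600 · (-1.81440e-05 − (-0.173035)) = -1.43036e-07.

S_4 ≈ 0.0354949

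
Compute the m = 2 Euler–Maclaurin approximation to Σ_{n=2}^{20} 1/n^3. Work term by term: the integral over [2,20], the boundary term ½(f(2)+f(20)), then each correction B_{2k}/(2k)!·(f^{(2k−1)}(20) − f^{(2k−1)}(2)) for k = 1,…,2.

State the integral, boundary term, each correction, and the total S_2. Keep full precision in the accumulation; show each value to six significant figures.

S_2 ≈ 0.200634

∫_2^20 1/x^3 dx evaluates to 0.123750.
Endpoint term: (f(2) + f(20))/2 = (0.125000 + 0.000125000)/2 = 0.0625625.
So far: 0.186312.
Correction k=1: B_{2}/2! · (f^{(1)}(20) − f^{(1)}(2)) = 1/12 · (-1.87500e-05 − (-0.187500)) = 0.0156234.
After k=1: 0.201936.
Correction k=2: B_{4}/4! · (f^{(3)}(20) − f^{(3)}(2)) = −1/720 · (-9.37500e-07 − (-0.937500)) = -0.00130208.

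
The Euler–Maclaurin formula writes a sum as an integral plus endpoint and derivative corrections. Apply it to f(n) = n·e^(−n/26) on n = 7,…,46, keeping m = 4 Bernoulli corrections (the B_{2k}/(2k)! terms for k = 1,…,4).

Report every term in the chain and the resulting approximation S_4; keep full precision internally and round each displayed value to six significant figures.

S_4 ≈ 342.912

The integral term ∫_7^46 x·e^(−x/26) dx = 336.375.
Endpoint term: (f(7) + f(46))/2 = (5.34777 + 7.84135)/2 = 6.59456.
So far: 342.969.
Correction k=1: B_{2}/2! · (f^{(1)}(46) − f^{(1)}(7)) = 1/12 · (-0.131126 − 0.558284) = -0.0574508.
After k=1: 342.912.
Correction k=2: B_{4}/4! · (f^{(3)}(46) − f^{(3)}(7)) = −1/720 · (0.000310358 − 0.00308612) = 3.85523e-06.
After k=2: 342.912.
Correction k=3: B_{6}/6! · (f^{(5)}(46) − f^{(5)}(7)) = 1/30240 · (1.20516e-06 − 7.90884e-06) = -2.21683e-10.
After k=3: 342.912.
Correction k=4: B_{8}/8! · (f^{(7)}(46) − f^{(7)}(7)) = −1/1209600 · (2.88641e-09 − 1.66456e-08) = 1.13750e-14.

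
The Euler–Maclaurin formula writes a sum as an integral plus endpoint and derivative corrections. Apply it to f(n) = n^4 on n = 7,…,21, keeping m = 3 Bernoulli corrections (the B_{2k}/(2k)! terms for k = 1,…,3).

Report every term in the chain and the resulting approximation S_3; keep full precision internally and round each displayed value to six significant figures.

S_3 ≈ 914872

Integral: ∫_7^21 x^4 dx = 813459.
Boundary: ½(f(7) + f(21)) = ½(2401.00 + 194481) = 98441.0.
Running total after boundary: 911900.
Correction k=1: B_{2}/2! · (f^{(1)}(21) − f^{(1)}(7)) = 1/12 · (37044.0 − 1372.00) = 2972.67.
Partial sum through k=1: 914872.
Correction k=2: B_{4}/4! · (f^{(3)}(21) − f^{(3)}(7)) = −1/720 · (504.000 − 168.000) = -0.466667.
Partial sum through k=2: 914872.
Correction k=3: B_{6}/6! · (f^{(5)}(21) − f^{(5)}(7)) = 1/30240 · (0.00000 − 0.00000) = 0.00000.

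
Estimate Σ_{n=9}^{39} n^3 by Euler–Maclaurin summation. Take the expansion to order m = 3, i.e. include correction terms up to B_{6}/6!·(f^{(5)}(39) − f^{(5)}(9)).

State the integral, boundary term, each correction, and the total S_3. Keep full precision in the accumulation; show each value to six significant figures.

∫_9^39 x^3 dx evaluates to 576720.
½[f(9) + f(39)] = ½[729.000 + 59319.0] = 30024.0.
Running total after boundary: 606744.
k=1: B_{2}/(2)! × [f^{(1)}(39) − f^{(1)}(9)] = 1/12 × (4563.00 − 243.000) = 360.000.
Partial sum through k=1: 607104.
k=2: B_{4}/(4)! × [f^{(3)}(39) − f^{(3)}(9)] = −1/720 × (6.00000 − 6.00000) = 0.00000.
Partial sum through k=2: 607104.
k=3: B_{6}/(6)! × [f^{(5)}(39) − f^{(5)}(9)] = 1/30240 × (0.00000 − 0.00000) = 0.00000.

S_3 ≈ 607104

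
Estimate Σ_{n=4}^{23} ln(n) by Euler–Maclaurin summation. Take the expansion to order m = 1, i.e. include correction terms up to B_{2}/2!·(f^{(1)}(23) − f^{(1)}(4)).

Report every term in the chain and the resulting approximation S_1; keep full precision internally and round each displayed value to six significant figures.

S_1 ≈ 49.8149

The integral term ∫_4^23 ln(x) dx = 47.5712.
Boundary: ½(f(4) + f(23)) = ½(1.38629 + 3.13549) = 2.26089.
So far: 49.8321.
Order-1 term: 1/12 · (0.0434783 − 0.250000) = -0.0172101.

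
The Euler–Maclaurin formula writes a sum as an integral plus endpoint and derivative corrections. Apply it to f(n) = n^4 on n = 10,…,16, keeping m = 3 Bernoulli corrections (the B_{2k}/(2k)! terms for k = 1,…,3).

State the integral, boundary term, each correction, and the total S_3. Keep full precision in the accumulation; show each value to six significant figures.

The integral term ∫_10^16 x^4 dx = 189715.
Boundary: ½(f(10) + f(16)) = ½(10000.0 + 65536.0) = 37768.0.
So far: 227483.
k=1: B_{2}/(2)! × [f^{(1)}(16) − f^{(1)}(10)] = 1/12 × (16384.0 − 4000.00) = 1032.00.
After k=1: 228515.
k=2: B_{4}/(4)! × [f^{(3)}(16) − f^{(3)}(10)] = −1/720 × (384.000 − 240.000) = -0.200000.
After k=2: 228515.
k=3: B_{6}/(6)! × [f^{(5)}(16) − f^{(5)}(10)] = 1/30240 × (0.00000 − 0.00000) = 0.00000.

S_3 ≈ 228515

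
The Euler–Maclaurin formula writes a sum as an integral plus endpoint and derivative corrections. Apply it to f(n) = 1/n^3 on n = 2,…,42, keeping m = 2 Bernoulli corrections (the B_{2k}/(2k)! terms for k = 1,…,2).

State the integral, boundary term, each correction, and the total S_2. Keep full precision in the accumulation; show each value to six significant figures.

S_2 ≈ 0.201546

Integral: ∫_2^42 1/x^3 dx = 0.124717.
½[f(2) + f(42)] = ½[0.125000 + 1.34975e-05] = 0.0625067.
Running total after boundary: 0.187223.
Order-1 term: 1/12 · (-9.64104e-07 − (-0.187500)) = 0.0156249.
Running total after k=1: 0.202848.
Order-2 term: −1/720 · (-1.09309e-08 − (-0.937500)) = -0.00130208.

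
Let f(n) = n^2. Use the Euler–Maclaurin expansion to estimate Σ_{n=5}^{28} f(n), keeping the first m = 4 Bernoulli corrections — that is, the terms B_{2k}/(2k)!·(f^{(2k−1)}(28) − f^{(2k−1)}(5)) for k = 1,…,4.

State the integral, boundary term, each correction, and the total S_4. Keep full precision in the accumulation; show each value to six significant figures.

S_4 ≈ 7684.00

Integral: ∫_5^28 x^2 dx = 7275.67.
Endpoint term: (f(5) + f(28))/2 = (25.0000 + 784.000)/2 = 404.500.
Running total after boundary: 7680.17.
k=1: B_{2}/(2)! × [f^{(1)}(28) − f^{(1)}(5)] = 1/12 × (56.0000 − 10.0000) = 3.83333.
Running total after k=1: 7684.00.
k=2: B_{4}/(4)! × [f^{(3)}(28) − f^{(3)}(5)] = −1/720 × (0.00000 − 0.00000) = 0.00000.
Running total after k=2: 7684.00.
k=3: B_{6}/(6)! × [f^{(5)}(28) − f^{(5)}(5)] = 1/30240 × (0.00000 − 0.00000) = 0.00000.
Running total after k=3: 7684.00.
k=4: B_{8}/(8)! × [f^{(7)}(28) − f^{(7)}(5)] = −1/1209600 × (0.00000 − 0.00000) = 0.00000.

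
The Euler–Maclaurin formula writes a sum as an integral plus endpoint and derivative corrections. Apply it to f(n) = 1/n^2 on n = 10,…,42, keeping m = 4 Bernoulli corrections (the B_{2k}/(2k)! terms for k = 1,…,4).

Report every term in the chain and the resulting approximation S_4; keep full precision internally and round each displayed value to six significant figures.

Integral: ∫_10^42 1/x^2 dx = 0.0761905.
½[f(10) + f(42)] = ½[0.0100000 + 0.000566893] = 0.00528345.
Integral + boundary = 0.0814739.
Correction k=1: B_{2}/2! · (f^{(1)}(42) − f^{(1)}(10)) = 1/12 · (-2.69949e-05 − (-0.00200000)) = 0.000164417.
Partial sum through k=1: 0.0816383.
Correction k=2: B_{4}/4! · (f^{(3)}(42) − f^{(3)}(10)) = −1/720 · (-1.83639e-07 − (-0.000240000)) = -3.33078e-07.
Partial sum through k=2: 0.0816380.
Correction k=3: B_{6}/6! · (f^{(5)}(42) − f^{(5)}(10)) = 1/30240 · (-3.12311e-09 − (-7.20000e-05)) = 2.38085e-09.
Partial sum through k=3: 0.0816380.
Correction k=4: B_{8}/8! · (f^{(7)}(42) − f^{(7)}(10)) = −1/1209600 · (-9.91464e-11 − (-4.03200e-05)) = -3.33333e-11.

S_4 ≈ 0.0816380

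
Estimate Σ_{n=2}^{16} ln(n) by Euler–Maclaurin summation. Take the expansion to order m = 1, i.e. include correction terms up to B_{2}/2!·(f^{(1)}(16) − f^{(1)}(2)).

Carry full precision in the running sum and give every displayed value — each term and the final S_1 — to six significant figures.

The integral term ∫_2^16 ln(x) dx = 28.9751.
Endpoint term: (f(2) + f(16))/2 = (0.693147 + 2.77259)/2 = 1.73287.
Running total after boundary: 30.7080.
k=1: B_{2}/(2)! × [f^{(1)}(16) − f^{(1)}(2)] = 1/12 × (0.0625000 − 0.500000) = -0.0364583.

S_1 ≈ 30.6715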